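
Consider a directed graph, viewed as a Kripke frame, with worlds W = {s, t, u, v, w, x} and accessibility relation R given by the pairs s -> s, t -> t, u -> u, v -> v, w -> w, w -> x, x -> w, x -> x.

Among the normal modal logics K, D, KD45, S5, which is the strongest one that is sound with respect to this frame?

S5

Serial (axiom D): yes — every world has a successor (e.g. s R s).
Euclidean (axiom 5): yes — any two successors of a common world are R-related.
Transitive (axiom 4): yes — every two-step R-path is closed by a direct edge.
Reflexive (axiom T): yes — every world is R-related to itself.
So F validates K, D, KD45, S5. The strongest is S5.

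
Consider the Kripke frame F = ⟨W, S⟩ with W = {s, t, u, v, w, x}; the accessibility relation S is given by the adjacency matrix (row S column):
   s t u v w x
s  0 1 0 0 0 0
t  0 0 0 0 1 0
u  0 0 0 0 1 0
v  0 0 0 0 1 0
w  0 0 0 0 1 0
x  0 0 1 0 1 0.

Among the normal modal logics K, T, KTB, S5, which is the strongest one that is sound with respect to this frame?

Reflexive (axiom T): no — s is not related to itself.
Symmetric (axiom B): no — s S t but not t S s.
Euclidean (axiom 5): no — x S w and x S u, but not w S u.
So F validates K; T would additionally require S to be reflexive. The strongest is K.

K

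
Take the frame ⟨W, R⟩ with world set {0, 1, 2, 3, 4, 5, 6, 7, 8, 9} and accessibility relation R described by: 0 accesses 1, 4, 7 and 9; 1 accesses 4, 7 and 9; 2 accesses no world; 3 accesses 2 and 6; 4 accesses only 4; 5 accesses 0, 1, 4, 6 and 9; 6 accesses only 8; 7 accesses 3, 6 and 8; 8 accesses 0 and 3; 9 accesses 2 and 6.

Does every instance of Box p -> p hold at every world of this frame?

No

The schema T characterises exactly the reflexive frames.
Reflexive: no — 0 is not related to itself.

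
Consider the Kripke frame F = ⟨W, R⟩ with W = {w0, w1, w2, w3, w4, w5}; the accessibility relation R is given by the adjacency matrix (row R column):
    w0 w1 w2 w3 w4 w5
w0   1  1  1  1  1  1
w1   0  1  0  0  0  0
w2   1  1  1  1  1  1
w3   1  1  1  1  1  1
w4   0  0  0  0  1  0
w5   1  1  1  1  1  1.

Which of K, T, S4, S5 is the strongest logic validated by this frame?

Reflexive (axiom T): yes — every world is R-related to itself.
Transitive (axiom 4): yes — every two-step R-path is closed by a direct edge.
Euclidean (axiom 5): no — w0 R w1 and w0 R w2, but not w1 R w2.
So F validates K, T, S4; S5 would additionally require R to be Euclidean. The strongest is S4.

S4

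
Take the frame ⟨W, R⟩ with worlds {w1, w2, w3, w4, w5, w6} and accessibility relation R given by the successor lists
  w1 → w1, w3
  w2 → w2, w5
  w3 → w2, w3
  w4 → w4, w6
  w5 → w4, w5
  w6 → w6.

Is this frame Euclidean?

Euclidean: no — w1 R w3 and w1 R w1, but not w3 R w1.

No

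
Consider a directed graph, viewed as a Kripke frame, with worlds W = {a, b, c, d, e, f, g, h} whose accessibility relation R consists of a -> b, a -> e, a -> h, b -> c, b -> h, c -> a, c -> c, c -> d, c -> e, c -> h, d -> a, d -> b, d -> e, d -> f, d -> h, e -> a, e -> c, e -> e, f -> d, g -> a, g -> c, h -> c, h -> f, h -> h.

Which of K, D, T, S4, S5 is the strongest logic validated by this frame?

D

Serial (axiom D): yes — every world has a successor (e.g. a R b).
Reflexive (axiom T): no — a is not related to itself.
Transitive (axiom 4): no — a R b and b R c, but not a R c.
Euclidean (axiom 5): no — a R b and a R e, but not b R e.
So F validates K, D; T would additionally require R to be reflexive. The strongest is D.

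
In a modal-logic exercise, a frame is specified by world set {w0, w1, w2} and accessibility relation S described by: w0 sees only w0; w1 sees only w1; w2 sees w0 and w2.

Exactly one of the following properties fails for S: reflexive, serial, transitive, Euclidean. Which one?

Reflexive: yes — every world is S-related to itself.
Serial: yes — every world has a successor (e.g. w0 S w0).
Transitive: yes — every two-step S-path is closed by a direct edge.
Euclidean: no — w2 S w0 and w2 S w2, but not w0 S w2.
Only Euclidean fails.

Euclidean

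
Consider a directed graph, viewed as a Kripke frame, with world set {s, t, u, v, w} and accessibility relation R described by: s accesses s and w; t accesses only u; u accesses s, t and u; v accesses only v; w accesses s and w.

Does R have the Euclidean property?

No

Euclidean: no — u R s and u R t, but not s R t.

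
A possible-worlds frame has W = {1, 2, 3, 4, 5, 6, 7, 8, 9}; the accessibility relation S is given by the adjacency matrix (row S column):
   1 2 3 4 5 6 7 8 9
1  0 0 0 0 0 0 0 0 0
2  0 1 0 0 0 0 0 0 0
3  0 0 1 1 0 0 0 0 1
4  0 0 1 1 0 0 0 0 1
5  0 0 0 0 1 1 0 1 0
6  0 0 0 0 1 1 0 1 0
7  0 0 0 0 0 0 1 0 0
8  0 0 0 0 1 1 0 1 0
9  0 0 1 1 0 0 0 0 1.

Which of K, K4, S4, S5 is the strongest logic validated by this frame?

Transitive (axiom 4): yes — every two-step S-path is closed by a direct edge.
Reflexive (axiom T): no — 1 is not related to itself.
Euclidean (axiom 5): yes — any two successors of a common world are S-related.
So F validates K, K4; S4 would additionally require S to be reflexive. The strongest is K4.

K4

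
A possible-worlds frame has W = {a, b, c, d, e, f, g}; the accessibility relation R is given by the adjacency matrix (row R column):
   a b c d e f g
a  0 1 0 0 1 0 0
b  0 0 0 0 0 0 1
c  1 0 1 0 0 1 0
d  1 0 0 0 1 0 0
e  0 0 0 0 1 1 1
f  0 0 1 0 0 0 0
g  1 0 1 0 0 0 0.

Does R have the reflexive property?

Reflexive: no — a is not related to itself.

No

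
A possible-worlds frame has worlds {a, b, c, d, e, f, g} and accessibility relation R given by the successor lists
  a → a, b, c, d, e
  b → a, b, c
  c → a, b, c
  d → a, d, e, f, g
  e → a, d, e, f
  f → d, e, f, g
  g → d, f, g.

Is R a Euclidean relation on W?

Euclidean: no — a R b and a R d, but not b R d.

No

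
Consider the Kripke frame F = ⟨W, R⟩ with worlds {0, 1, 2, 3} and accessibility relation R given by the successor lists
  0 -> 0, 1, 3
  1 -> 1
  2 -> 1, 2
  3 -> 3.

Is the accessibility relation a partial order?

Yes

Reflexive: yes — every world is R-related to itself.
Transitive: yes — every two-step R-path is closed by a direct edge.
Antisymmetric: yes — no distinct pair is related both ways.
So R is a partial order.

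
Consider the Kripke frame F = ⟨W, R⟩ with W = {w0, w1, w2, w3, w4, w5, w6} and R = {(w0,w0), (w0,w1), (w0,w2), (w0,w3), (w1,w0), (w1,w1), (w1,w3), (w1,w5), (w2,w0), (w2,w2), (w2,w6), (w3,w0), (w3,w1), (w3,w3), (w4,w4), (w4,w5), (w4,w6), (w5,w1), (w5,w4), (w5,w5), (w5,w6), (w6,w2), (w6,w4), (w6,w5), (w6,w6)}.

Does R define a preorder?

No

Reflexive: yes — every world is R-related to itself.
Transitive: no — w0 R w1 and w1 R w5, but not w0 R w5.
So R is not a preorder.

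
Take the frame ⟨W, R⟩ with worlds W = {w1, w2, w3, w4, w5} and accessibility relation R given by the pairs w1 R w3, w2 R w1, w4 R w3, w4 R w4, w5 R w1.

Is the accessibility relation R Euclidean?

Euclidean: no — w1 R w3 and w1 R w3, but not w3 R w3.

No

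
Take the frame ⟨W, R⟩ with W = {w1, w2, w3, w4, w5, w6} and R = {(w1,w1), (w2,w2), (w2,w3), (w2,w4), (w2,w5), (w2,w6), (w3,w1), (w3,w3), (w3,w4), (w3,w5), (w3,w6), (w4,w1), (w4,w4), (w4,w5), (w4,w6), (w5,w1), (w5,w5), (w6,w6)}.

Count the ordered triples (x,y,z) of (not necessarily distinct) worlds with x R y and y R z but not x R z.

3

Enumerating: (w2,w3,w1), (w2,w4,w1), (w2,w5,w1).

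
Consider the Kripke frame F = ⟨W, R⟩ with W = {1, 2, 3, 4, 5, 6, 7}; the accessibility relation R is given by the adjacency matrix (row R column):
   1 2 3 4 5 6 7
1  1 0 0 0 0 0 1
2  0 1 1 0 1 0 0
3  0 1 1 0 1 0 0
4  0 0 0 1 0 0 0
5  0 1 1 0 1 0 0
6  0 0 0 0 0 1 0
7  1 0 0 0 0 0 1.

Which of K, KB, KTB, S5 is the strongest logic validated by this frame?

S5

Symmetric (axiom B): yes — every pair in R has its reverse in R.
Reflexive (axiom T): yes — every world is R-related to itself.
Euclidean (axiom 5): yes — any two successors of a common world are R-related.
So F validates K, KB, KTB, S5. The strongest is S5.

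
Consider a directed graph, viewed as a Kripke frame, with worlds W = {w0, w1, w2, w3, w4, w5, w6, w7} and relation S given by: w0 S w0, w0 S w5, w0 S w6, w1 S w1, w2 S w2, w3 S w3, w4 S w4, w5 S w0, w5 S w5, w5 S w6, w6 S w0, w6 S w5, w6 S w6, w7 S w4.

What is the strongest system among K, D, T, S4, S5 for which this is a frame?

D

Serial (axiom D): yes — every world has a successor (e.g. w0 S w0).
Reflexive (axiom T): no — w7 is not related to itself.
Transitive (axiom 4): yes — every two-step S-path is closed by a direct edge.
Euclidean (axiom 5): yes — any two successors of a common world are S-related.
So F validates K, D; T would additionally require S to be reflexive. The strongest is D.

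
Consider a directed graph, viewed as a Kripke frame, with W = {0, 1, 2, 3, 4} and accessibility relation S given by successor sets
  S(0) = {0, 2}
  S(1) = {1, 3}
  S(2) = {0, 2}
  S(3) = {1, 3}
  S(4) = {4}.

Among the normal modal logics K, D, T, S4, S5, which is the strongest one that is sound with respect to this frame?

Serial (axiom D): yes — every world has a successor (e.g. 0 S 0).
Reflexive (axiom T): yes — every world is S-related to itself.
Transitive (axiom 4): yes — every two-step S-path is closed by a direct edge.
Euclidean (axiom 5): yes — any two successors of a common world are S-related.
So F validates K, D, T, S4, S5. The strongest is S5.

S5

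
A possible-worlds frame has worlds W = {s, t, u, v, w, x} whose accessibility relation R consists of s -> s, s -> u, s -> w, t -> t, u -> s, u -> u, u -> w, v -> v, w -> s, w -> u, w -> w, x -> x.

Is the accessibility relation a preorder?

Yes

Reflexive: yes — every world is R-related to itself.
Transitive: yes — every two-step R-path is closed by a direct edge.
So R is a preorder.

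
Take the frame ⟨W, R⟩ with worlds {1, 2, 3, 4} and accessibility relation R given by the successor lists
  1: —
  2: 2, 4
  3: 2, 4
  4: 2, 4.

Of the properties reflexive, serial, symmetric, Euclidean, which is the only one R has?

Euclidean

Reflexive: no — 1 is not related to itself.
Serial: no — 1 has no R-successor.
Symmetric: no — 3 R 2 but not 2 R 3.
Euclidean: yes — any two successors of a common world are R-related.
Only Euclidean holds.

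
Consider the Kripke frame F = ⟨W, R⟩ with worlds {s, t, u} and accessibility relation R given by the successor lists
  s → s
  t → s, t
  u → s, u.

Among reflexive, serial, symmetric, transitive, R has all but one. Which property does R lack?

Reflexive: yes — every world is R-related to itself.
Serial: yes — every world has a successor (e.g. s R s).
Symmetric: no — t R s but not s R t.
Transitive: yes — every two-step R-path is closed by a direct edge.
Only symmetric fails.

symmetric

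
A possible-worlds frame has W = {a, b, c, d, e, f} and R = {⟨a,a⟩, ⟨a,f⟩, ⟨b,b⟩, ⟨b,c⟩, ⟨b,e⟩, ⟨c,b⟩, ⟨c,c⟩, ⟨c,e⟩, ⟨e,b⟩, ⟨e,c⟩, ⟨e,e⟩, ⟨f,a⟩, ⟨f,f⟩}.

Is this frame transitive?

Yes

Transitive: yes — every two-step R-path is closed by a direct edge.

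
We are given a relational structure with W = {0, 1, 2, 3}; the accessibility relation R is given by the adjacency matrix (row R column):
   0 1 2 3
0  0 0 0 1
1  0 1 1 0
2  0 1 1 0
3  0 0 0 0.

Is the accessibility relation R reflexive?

No

Reflexive: no — 0 is not related to itself.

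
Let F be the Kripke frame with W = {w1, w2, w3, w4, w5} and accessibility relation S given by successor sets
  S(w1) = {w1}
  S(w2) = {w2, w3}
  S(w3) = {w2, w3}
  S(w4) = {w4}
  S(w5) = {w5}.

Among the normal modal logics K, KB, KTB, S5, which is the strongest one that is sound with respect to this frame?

Symmetric (axiom B): yes — every pair in S has its reverse in S.
Reflexive (axiom T): yes — every world is S-related to itself.
Euclidean (axiom 5): yes — any two successors of a common world are S-related.
So F validates K, KB, KTB, S5. The strongest is S5.

S5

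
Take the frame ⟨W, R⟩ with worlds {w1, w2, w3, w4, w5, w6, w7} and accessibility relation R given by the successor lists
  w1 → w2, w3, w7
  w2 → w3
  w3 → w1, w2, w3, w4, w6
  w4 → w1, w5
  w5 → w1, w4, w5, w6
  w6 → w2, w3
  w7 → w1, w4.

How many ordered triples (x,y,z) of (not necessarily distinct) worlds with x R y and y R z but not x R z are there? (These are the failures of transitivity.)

28

Enumerating: (w1,w3,w1), (w1,w3,w4), (w1,w3,w6), (w1,w7,w1), (w1,w7,w4), (w2,w3,w1), (w2,w3,w2), (w2,w3,w4), (w2,w3,w6), (w3,w1,w7), (w3,w4,w5), (w4,w1,w2), … and 16 more.
Total: 28.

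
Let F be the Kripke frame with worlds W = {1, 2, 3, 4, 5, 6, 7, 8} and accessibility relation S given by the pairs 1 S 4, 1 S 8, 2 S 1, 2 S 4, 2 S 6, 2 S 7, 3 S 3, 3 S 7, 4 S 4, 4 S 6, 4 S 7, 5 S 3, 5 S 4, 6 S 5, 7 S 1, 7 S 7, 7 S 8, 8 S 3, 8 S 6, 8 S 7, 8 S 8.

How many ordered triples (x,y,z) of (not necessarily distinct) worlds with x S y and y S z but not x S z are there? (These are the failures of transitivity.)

Enumerating: (1,4,6), (1,4,7), (1,8,3), (1,8,6), (1,8,7), (2,1,8), (2,6,5), (2,7,8), (3,7,1), (3,7,8), (4,6,5), (4,7,1), … and 11 more.
Total: 23.

23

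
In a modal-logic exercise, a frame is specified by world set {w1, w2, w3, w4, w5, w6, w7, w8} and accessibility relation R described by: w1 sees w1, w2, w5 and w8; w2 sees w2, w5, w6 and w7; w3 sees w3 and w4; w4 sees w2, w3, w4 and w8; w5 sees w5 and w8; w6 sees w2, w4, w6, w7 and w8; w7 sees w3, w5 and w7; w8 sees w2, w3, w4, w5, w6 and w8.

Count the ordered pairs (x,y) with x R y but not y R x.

12

Enumerating: (w1,w2), (w1,w5), (w1,w8), (w2,w5), (w2,w7), (w4,w2), (w6,w4), (w6,w7), (w7,w3), (w7,w5), (w8,w2), (w8,w3).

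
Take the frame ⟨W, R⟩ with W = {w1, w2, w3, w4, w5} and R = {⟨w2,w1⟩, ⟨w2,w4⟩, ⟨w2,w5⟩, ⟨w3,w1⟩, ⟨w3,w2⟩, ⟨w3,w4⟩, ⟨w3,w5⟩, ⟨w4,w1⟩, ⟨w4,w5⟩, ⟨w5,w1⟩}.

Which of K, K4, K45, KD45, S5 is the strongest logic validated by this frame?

Transitive (axiom 4): yes — every two-step R-path is closed by a direct edge.
Euclidean (axiom 5): no — w2 R w1 and w2 R w4, but not w1 R w4.
Serial (axiom D): no — w1 has no R-successor.
Reflexive (axiom T): no — w1 is not related to itself.
So F validates K, K4; K45 would additionally require R to be Euclidean. The strongest is K4.

K4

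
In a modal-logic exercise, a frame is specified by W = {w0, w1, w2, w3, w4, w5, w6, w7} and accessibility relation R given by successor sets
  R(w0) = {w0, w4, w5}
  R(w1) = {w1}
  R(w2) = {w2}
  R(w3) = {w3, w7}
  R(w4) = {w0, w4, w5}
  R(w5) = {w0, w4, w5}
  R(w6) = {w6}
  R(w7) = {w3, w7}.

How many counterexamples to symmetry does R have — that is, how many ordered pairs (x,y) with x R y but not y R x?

0

R is symmetric; there are no such tuples.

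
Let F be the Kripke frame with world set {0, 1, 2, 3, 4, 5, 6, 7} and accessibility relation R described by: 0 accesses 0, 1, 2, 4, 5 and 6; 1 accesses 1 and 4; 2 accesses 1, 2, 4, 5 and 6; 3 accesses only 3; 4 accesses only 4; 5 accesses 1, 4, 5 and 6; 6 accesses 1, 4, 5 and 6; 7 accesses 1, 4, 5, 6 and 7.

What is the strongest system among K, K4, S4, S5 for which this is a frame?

S4

Transitive (axiom 4): yes — every two-step R-path is closed by a direct edge.
Reflexive (axiom T): yes — every world is R-related to itself.
Euclidean (axiom 5): no — 0 R 1 and 0 R 2, but not 1 R 2.
So F validates K, K4, S4; S5 would additionally require R to be Euclidean. The strongest is S4.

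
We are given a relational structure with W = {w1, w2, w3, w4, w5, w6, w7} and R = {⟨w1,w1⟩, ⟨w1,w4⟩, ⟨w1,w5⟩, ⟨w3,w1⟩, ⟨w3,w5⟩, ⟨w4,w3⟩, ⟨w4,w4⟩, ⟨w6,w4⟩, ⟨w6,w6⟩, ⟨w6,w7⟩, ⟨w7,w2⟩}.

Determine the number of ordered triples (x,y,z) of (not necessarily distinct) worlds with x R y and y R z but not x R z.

6

Enumerating: (w1,w4,w3), (w3,w1,w4), (w4,w3,w1), (w4,w3,w5), (w6,w4,w3), (w6,w7,w2).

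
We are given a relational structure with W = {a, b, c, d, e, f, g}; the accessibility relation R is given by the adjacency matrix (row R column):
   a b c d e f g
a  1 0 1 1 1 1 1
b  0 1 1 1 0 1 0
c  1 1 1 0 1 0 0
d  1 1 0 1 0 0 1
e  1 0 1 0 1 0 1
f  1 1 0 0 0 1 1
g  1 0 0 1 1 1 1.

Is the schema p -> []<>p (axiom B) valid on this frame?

The schema B characterises exactly the symmetric frames.
Symmetric: yes — every pair in R has its reverse in R.

Yes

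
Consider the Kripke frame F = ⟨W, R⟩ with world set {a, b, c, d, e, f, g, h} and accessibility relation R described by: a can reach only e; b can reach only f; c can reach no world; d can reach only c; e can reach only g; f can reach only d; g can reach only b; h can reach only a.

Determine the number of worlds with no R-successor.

1

Enumerating: c.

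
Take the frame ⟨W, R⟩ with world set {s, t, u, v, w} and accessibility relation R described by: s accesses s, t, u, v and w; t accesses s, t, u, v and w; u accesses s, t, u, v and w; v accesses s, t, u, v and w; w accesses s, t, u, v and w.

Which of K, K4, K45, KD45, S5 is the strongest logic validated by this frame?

S5

Transitive (axiom 4): yes — every two-step R-path is closed by a direct edge.
Euclidean (axiom 5): yes — any two successors of a common world are R-related.
Serial (axiom D): yes — every world has a successor (e.g. s R s).
Reflexive (axiom T): yes — every world is R-related to itself.
So F validates K, K4, K45, KD45, S5. The strongest is S5.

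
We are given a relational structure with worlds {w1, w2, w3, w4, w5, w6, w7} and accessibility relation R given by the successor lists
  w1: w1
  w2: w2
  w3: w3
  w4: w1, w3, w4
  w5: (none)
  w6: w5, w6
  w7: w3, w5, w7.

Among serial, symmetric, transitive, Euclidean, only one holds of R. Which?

Serial: no — w5 has no R-successor.
Symmetric: no — w4 R w1 but not w1 R w4.
Transitive: yes — every two-step R-path is closed by a direct edge.
Euclidean: no — w4 R w1 and w4 R w3, but not w1 R w3.
Only transitive holds.

transitive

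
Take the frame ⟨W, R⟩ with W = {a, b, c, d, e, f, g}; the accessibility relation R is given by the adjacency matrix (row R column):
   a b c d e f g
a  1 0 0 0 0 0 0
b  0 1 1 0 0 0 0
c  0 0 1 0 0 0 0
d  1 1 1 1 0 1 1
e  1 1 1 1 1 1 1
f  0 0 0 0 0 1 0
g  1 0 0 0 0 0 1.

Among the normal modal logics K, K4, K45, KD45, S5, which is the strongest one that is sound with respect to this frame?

K4

Transitive (axiom 4): yes — every two-step R-path is closed by a direct edge.
Euclidean (axiom 5): no — d R a and d R b, but not a R b.
Serial (axiom D): yes — every world has a successor (e.g. a R a).
Reflexive (axiom T): yes — every world is R-related to itself.
So F validates K, K4; K45 would additionally require R to be Euclidean. The strongest is K4.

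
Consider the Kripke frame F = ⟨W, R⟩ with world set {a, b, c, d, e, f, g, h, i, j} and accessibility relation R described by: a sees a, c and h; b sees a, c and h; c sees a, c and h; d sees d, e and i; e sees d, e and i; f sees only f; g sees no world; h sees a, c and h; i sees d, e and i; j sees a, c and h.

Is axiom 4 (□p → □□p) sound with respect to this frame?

Axiom 4 corresponds to the accessibility relation being transitive.
Transitive: yes — every two-step R-path is closed by a direct edge.

Yes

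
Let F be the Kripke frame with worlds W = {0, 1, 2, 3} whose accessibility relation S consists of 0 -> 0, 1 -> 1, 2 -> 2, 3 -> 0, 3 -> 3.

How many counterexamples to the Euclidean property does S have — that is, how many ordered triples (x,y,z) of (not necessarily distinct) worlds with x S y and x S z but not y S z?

Enumerating: (3,0,3).

1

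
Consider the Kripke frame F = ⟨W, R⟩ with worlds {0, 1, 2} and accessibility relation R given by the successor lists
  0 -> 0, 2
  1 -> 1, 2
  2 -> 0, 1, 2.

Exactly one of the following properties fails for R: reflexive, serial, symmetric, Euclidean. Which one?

Reflexive: yes — every world is R-related to itself.
Serial: yes — every world has a successor (e.g. 0 R 0).
Symmetric: yes — every pair in R has its reverse in R.
Euclidean: no — 2 R 0 and 2 R 1, but not 0 R 1.
Only Euclidean fails.

Euclidean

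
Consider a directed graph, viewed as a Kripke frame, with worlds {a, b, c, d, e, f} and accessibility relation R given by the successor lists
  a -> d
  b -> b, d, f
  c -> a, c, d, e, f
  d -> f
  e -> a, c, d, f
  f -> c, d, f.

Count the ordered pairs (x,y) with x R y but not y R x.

Enumerating: (a,d), (b,d), (b,f), (c,a), (c,d), (e,a), (e,d), (e,f).

8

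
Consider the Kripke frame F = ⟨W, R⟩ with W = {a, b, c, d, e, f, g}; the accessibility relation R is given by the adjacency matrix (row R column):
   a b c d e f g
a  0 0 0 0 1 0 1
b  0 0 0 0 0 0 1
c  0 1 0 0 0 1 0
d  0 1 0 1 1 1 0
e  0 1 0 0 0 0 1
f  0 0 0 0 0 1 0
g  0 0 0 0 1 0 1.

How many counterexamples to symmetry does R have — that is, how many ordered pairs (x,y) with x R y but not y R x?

Enumerating: (a,e), (a,g), (b,g), (c,b), (c,f), (d,b), (d,e), (d,f), (e,b).

9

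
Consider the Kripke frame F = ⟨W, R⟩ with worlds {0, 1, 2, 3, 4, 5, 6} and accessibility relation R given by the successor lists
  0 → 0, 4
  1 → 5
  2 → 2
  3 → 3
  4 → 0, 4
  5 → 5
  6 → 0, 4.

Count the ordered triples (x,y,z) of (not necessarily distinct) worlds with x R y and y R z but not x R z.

0

R is transitive; there are no such tuples.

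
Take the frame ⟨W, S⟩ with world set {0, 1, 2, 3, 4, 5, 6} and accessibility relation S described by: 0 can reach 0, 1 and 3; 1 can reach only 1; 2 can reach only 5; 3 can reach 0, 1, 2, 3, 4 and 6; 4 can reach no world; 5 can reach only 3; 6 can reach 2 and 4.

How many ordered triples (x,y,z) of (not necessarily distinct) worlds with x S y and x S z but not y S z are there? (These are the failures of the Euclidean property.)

Enumerating: (0,1,0), (0,1,3), (2,5,5), (3,0,2), (3,0,4), (3,0,6), (3,1,0), (3,1,2), (3,1,3), (3,1,4), (3,1,6), (3,2,0), … and 19 more.
Total: 31.

31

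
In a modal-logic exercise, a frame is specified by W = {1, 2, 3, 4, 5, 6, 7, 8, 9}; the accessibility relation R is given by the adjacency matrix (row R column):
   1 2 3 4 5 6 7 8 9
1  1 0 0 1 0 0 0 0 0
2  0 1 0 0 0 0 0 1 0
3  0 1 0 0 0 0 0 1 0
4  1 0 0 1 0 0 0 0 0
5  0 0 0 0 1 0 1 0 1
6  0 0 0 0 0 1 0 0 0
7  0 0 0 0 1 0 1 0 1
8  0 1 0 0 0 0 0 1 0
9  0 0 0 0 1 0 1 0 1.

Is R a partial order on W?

Reflexive: no — 3 is not related to itself.
Transitive: yes — every two-step R-path is closed by a direct edge.
Antisymmetric: no — 1 R 4 and 4 R 1 with 1 ≠ 4.
So R is not a partial order.

No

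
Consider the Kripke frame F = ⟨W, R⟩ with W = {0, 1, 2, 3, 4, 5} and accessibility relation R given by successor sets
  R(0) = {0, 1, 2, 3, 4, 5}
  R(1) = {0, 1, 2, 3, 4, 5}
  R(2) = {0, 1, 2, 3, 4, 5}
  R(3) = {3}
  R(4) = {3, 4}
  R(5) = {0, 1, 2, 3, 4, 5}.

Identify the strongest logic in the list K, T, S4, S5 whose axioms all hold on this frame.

S4

Reflexive (axiom T): yes — every world is R-related to itself.
Transitive (axiom 4): yes — every two-step R-path is closed by a direct edge.
Euclidean (axiom 5): no — 0 R 3 and 0 R 1, but not 3 R 1.
So F validates K, T, S4; S5 would additionally require R to be Euclidean. The strongest is S4.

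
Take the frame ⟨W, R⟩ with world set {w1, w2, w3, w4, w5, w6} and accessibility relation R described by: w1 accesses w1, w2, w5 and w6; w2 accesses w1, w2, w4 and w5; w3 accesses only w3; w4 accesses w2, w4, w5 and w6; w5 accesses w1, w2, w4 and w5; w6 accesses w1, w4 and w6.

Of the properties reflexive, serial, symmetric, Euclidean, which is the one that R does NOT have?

Reflexive: yes — every world is R-related to itself.
Serial: yes — every world has a successor (e.g. w1 R w1).
Symmetric: yes — every pair in R has its reverse in R.
Euclidean: no — w1 R w2 and w1 R w6, but not w2 R w6.
Only Euclidean fails.

Euclidean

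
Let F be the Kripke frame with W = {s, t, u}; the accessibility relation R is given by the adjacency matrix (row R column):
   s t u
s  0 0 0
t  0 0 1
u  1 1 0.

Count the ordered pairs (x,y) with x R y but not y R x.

1

Enumerating: (u,s).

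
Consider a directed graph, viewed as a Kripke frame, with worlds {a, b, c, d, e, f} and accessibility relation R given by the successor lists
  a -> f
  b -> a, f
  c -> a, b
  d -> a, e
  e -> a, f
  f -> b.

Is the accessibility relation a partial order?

Reflexive: no — a is not related to itself.
Transitive: no — a R f and f R b, but not a R b.
Antisymmetric: no — b R f and f R b with b ≠ f.
So R is not a partial order.

No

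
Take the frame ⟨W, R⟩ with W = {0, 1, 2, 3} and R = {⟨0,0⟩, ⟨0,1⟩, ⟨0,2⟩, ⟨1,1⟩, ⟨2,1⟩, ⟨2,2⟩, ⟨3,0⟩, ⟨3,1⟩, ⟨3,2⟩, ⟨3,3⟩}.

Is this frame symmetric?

Symmetric: no — 0 R 1 but not 1 R 0.

No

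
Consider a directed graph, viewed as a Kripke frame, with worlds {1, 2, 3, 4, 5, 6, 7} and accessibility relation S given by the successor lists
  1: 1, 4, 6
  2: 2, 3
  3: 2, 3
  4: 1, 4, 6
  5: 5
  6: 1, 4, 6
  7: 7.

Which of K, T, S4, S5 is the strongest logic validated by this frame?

Reflexive (axiom T): yes — every world is S-related to itself.
Transitive (axiom 4): yes — every two-step S-path is closed by a direct edge.
Euclidean (axiom 5): yes — any two successors of a common world are S-related.
So F validates K, T, S4, S5. The strongest is S5.

S5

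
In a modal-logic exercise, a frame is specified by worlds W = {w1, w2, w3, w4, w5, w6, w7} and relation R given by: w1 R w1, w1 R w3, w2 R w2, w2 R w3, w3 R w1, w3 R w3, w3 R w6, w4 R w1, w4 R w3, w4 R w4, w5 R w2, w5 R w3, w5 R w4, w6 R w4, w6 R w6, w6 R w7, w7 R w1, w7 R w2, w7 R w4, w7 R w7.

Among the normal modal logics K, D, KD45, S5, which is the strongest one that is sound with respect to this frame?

D

Serial (axiom D): yes — every world has a successor (e.g. w1 R w1).
Euclidean (axiom 5): no — w3 R w1 and w3 R w6, but not w1 R w6.
Transitive (axiom 4): no — w1 R w3 and w3 R w6, but not w1 R w6.
Reflexive (axiom T): no — w5 is not related to itself.
So F validates K, D; KD45 would additionally require R to be Euclidean and transitive. The strongest is D.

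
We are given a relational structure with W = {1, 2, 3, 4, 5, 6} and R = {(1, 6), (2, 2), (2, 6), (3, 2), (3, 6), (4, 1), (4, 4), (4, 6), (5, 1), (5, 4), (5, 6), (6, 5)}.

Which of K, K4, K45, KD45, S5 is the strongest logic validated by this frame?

K

Transitive (axiom 4): no — 1 R 6 and 6 R 5, but not 1 R 5.
Euclidean (axiom 5): no — 3 R 6 and 3 R 2, but not 6 R 2.
Serial (axiom D): yes — every world has a successor (e.g. 1 R 6).
Reflexive (axiom T): no — 1 is not related to itself.
So F validates K; K4 would additionally require R to be transitive. The strongest is K.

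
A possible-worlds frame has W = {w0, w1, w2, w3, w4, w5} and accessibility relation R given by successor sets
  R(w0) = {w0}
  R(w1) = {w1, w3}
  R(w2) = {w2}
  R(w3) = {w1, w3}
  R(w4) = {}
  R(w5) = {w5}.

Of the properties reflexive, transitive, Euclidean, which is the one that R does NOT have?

reflexive

Reflexive: no — w4 is not related to itself.
Transitive: yes — every two-step R-path is closed by a direct edge.
Euclidean: yes — any two successors of a common world are R-related.
Only reflexive fails.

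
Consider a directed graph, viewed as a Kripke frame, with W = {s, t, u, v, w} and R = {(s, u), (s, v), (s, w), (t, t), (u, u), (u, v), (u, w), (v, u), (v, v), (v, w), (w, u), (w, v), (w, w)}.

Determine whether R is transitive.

Transitive: yes — every two-step R-path is closed by a direct edge.

Yes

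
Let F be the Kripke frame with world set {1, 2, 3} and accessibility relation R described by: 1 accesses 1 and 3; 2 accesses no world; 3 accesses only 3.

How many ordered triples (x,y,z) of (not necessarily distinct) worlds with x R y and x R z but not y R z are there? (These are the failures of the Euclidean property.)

1

Enumerating: (1,3,1).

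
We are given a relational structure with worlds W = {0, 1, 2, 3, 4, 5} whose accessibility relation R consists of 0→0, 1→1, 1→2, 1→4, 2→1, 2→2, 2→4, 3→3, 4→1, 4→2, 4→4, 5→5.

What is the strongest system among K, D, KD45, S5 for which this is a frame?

Serial (axiom D): yes — every world has a successor (e.g. 0 R 0).
Euclidean (axiom 5): yes — any two successors of a common world are R-related.
Transitive (axiom 4): yes — every two-step R-path is closed by a direct edge.
Reflexive (axiom T): yes — every world is R-related to itself.
So F validates K, D, KD45, S5. The strongest is S5.

S5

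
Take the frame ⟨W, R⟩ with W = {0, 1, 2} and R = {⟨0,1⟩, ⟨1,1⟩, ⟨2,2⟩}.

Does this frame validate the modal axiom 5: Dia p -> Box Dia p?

Yes

By correspondence theory, 5 is valid on a frame iff R is Euclidean.
Euclidean: yes — any two successors of a common world are R-related.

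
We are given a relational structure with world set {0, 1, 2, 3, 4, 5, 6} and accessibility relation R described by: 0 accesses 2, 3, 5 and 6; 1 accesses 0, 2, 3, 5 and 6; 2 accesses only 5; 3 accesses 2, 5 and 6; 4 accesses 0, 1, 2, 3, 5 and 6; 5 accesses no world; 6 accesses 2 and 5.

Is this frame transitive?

Transitive: yes — every two-step R-path is closed by a direct edge.

Yes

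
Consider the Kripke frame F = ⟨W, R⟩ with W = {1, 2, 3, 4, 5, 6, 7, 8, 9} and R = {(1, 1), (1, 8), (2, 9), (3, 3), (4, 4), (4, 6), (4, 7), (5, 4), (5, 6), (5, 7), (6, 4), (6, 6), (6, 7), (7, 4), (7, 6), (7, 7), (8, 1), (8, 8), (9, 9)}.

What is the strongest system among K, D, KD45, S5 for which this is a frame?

Serial (axiom D): yes — every world has a successor (e.g. 1 R 1).
Euclidean (axiom 5): yes — any two successors of a common world are R-related.
Transitive (axiom 4): yes — every two-step R-path is closed by a direct edge.
Reflexive (axiom T): no — 2 is not related to itself.
So F validates K, D, KD45; S5 would additionally require R to be reflexive. The strongest is KD45.

KD45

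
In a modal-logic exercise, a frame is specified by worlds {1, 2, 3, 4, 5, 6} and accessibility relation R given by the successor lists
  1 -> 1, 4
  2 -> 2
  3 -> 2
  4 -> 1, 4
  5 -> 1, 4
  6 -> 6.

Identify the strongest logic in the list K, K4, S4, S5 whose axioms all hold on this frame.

K4

Transitive (axiom 4): yes — every two-step R-path is closed by a direct edge.
Reflexive (axiom T): no — 3 is not related to itself.
Euclidean (axiom 5): yes — any two successors of a common world are R-related.
So F validates K, K4; S4 would additionally require R to be reflexive. The strongest is K4.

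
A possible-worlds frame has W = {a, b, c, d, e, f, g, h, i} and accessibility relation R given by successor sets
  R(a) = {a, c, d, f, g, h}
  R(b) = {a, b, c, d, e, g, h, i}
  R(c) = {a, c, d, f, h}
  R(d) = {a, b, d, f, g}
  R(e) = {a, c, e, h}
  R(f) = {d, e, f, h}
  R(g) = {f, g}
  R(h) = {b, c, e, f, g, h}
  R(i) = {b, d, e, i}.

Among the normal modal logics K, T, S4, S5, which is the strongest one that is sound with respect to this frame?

T

Reflexive (axiom T): yes — every world is R-related to itself.
Transitive (axiom 4): no — a R d and d R b, but not a R b.
Euclidean (axiom 5): no — a R c and a R g, but not c R g.
So F validates K, T; S4 would additionally require R to be transitive. The strongest is T.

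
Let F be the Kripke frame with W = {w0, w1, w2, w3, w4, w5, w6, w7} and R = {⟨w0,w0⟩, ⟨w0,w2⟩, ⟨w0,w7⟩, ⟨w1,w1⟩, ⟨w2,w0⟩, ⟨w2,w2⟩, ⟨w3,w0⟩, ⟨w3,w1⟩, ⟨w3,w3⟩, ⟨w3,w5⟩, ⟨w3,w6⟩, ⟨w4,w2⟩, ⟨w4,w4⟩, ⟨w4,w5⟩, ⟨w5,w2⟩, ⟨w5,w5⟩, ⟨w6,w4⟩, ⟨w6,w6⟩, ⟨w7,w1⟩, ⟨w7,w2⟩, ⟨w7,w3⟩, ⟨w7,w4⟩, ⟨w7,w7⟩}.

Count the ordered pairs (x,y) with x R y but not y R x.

Enumerating: (w0,w7), (w3,w0), (w3,w1), (w3,w5), (w3,w6), (w4,w2), (w4,w5), (w5,w2), (w6,w4), (w7,w1), (w7,w2), (w7,w3), (w7,w4).

13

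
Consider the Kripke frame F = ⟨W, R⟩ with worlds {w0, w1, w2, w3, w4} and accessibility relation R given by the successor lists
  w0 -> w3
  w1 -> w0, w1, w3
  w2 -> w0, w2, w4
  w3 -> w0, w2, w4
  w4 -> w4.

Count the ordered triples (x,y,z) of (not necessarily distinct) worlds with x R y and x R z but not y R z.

15

Enumerating: (w0,w3,w3), (w1,w0,w0), (w1,w0,w1), (w1,w3,w1), (w1,w3,w3), (w2,w0,w0), (w2,w0,w2), (w2,w0,w4), (w2,w4,w0), (w2,w4,w2), (w3,w0,w0), (w3,w0,w2), (w3,w0,w4), (w3,w4,w0), (w3,w4,w2).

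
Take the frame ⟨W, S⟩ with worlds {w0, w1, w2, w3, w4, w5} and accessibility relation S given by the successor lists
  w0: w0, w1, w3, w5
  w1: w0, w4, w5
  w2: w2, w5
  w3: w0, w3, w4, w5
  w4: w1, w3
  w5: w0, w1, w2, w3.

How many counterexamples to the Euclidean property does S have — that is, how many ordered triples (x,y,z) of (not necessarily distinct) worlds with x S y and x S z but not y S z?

Enumerating: (w0,w1,w1), (w0,w1,w3), (w0,w3,w1), (w0,w5,w5), (w1,w0,w4), (w1,w4,w0), (w1,w4,w4), (w1,w4,w5), (w1,w5,w4), (w1,w5,w5), (w2,w5,w5), (w3,w0,w4), … and 17 more.
Total: 29.

29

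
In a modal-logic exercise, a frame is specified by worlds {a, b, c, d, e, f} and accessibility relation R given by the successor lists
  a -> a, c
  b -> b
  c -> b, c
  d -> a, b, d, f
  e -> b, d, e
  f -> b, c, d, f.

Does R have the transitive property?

No

Transitive: no — a R c and c R b, but not a R b.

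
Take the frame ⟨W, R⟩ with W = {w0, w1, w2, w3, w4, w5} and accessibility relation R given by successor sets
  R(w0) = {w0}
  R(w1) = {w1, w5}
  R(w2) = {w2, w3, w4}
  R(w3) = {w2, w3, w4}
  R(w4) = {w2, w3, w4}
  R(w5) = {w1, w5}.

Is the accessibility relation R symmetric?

Yes

Symmetric: yes — every pair in R has its reverse in R.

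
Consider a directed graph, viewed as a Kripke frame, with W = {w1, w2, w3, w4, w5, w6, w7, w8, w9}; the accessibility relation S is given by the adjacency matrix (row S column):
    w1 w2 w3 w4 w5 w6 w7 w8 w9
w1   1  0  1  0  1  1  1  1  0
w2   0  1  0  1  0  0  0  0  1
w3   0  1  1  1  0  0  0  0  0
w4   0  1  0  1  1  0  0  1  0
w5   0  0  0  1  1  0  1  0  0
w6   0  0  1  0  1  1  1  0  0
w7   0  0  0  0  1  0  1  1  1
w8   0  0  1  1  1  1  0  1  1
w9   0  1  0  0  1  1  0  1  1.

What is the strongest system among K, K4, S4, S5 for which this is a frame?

K

Transitive (axiom 4): no — w1 S w3 and w3 S w2, but not w1 S w2.
Reflexive (axiom T): yes — every world is S-related to itself.
Euclidean (axiom 5): no — w1 S w3 and w1 S w5, but not w3 S w5.
So F validates K; K4 would additionally require S to be transitive. The strongest is K.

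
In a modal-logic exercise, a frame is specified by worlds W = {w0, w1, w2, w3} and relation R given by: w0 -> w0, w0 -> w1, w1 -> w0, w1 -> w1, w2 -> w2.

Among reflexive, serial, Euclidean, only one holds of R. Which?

Reflexive: no — w3 is not related to itself.
Serial: no — w3 has no R-successor.
Euclidean: yes — any two successors of a common world are R-related.
Only Euclidean holds.

Euclidean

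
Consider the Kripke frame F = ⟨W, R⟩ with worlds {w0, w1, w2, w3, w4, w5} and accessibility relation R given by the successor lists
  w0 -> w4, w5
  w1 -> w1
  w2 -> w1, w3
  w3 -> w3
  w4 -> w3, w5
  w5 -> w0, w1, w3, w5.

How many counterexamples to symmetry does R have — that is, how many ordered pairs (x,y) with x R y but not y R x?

Enumerating: (w0,w4), (w2,w1), (w2,w3), (w4,w3), (w4,w5), (w5,w1), (w5,w3).

7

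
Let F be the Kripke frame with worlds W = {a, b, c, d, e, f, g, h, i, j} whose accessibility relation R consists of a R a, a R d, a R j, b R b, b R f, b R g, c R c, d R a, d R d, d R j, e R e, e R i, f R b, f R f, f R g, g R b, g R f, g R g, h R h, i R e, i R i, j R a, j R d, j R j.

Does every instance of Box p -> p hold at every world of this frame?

The schema T characterises exactly the reflexive frames.
Reflexive: yes — every world is R-related to itself.

Yes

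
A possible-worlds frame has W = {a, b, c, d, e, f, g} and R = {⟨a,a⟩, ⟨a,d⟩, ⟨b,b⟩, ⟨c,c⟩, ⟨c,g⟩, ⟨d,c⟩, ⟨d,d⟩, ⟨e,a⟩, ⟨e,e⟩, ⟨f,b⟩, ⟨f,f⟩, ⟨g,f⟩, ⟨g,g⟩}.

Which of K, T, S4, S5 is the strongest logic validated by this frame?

T

Reflexive (axiom T): yes — every world is R-related to itself.
Transitive (axiom 4): no — a R d and d R c, but not a R c.
Euclidean (axiom 5): no — a R d and a R a, but not d R a.
So F validates K, T; S4 would additionally require R to be transitive. The strongest is T.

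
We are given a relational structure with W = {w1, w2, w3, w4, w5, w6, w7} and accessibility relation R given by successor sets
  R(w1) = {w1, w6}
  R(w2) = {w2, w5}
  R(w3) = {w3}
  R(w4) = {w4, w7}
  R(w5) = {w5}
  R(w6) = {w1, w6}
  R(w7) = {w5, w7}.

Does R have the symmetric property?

Symmetric: no — w2 R w5 but not w5 R w2.

No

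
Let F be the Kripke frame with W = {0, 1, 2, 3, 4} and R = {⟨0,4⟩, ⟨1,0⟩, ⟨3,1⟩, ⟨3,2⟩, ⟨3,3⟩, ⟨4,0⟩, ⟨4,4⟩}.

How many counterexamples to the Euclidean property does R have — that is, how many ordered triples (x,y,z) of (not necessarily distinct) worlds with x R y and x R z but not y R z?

Enumerating: (1,0,0), (3,1,1), (3,1,2), (3,1,3), (3,2,1), (3,2,2), (3,2,3), (4,0,0).

8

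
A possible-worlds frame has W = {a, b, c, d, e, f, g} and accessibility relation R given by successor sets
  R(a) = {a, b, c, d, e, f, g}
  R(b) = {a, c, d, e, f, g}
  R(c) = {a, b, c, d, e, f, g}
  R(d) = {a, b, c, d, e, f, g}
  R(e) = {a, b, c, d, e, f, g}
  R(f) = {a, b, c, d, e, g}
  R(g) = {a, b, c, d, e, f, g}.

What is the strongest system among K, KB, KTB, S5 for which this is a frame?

Symmetric (axiom B): yes — every pair in R has its reverse in R.
Reflexive (axiom T): no — b is not related to itself.
Euclidean (axiom 5): no — a R b and a R b, but not b R b.
So F validates K, KB; KTB would additionally require R to be reflexive. The strongest is KB.

KB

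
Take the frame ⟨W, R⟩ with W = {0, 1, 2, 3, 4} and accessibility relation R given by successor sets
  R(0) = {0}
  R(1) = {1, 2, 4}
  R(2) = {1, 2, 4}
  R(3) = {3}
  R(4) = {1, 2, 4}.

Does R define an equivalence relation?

Reflexive: yes — every world is R-related to itself.
Symmetric: yes — every pair in R has its reverse in R.
Transitive: yes — every two-step R-path is closed by a direct edge.
So R is an equivalence relation.

Yes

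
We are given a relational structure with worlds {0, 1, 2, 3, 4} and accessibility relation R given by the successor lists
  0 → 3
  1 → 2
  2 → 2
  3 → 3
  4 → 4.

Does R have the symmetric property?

Symmetric: no — 0 R 3 but not 3 R 0.

No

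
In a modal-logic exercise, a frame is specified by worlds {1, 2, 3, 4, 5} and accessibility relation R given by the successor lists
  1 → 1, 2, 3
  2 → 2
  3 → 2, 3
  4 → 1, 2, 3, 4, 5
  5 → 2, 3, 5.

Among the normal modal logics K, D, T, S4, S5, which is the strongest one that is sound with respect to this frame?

Serial (axiom D): yes — every world has a successor (e.g. 1 R 1).
Reflexive (axiom T): yes — every world is R-related to itself.
Transitive (axiom 4): yes — every two-step R-path is closed by a direct edge.
Euclidean (axiom 5): no — 1 R 2 and 1 R 3, but not 2 R 3.
So F validates K, D, T, S4; S5 would additionally require R to be Euclidean. The strongest is S4.

S4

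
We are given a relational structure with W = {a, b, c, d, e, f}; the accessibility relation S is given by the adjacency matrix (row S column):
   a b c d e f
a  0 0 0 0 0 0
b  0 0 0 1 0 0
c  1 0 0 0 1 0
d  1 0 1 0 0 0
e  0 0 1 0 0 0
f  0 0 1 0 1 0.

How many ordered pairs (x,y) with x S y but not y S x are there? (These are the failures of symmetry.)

Enumerating: (b,d), (c,a), (d,a), (d,c), (f,c), (f,e).

6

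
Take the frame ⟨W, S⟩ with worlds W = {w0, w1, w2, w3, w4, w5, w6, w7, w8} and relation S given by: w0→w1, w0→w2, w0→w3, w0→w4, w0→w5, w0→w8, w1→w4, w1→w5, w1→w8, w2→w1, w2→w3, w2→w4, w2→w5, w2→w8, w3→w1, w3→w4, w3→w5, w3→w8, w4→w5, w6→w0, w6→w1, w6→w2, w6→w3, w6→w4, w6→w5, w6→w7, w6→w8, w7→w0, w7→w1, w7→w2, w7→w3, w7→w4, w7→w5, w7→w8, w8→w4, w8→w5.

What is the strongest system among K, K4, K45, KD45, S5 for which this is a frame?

K4

Transitive (axiom 4): yes — every two-step S-path is closed by a direct edge.
Euclidean (axiom 5): no — w0 S w1 and w0 S w2, but not w1 S w2.
Serial (axiom D): no — w5 has no S-successor.
Reflexive (axiom T): no — w0 is not related to itself.
So F validates K, K4; K45 would additionally require S to be Euclidean. The strongest is K4.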